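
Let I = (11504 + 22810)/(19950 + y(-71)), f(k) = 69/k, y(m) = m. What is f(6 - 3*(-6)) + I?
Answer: 731729/159032 ≈ 4.6011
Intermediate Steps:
I = 34314/19879 (I = (11504 + 22810)/(19950 - 71) = 34314/19879 ≈ 1.7261)
f(6 - 3*(-6)) + I = 69/(6 - 3*(-6)) + 34314/19879 = 69/(6 + 18) + 34314/19879 = 69/24 + 34314/19879 = 69*(1/24) + 34314/19879 = 23/8 + 34314/19879 = 731729/159032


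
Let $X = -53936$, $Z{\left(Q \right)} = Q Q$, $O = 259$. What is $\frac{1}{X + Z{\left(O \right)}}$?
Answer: $\frac{1}{13145} \approx 7.6075 \cdot 10^{-5}$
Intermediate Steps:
$Z{\left(Q \right)} = Q^{2}$
$\frac{1}{X + Z{\left(O \right)}} = \frac{1}{-53936 + 259^{2}} = \frac{1}{-53936 + 67081} = \frac{1}{13145}$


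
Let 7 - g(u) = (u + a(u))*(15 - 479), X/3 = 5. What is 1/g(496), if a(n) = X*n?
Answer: 1/3682311 ≈ 2.7157e-7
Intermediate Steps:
X = 15 (X = 3*5 = 15)
a(n) = 15*n
g(u) = 7 + 7424*u (g(u) = 7 - (u + 15*u)*(15 - 479) = 7 - 16*u*(-464) = 7 - (-7424)*u = 7 + 7424*u)
1/g(496) = 1/(7 + 7424*496) = 1/(7 + 3682304) = 1/3682311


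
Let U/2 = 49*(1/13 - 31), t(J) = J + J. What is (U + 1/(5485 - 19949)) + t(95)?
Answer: -534097677/188032 ≈ -2840.5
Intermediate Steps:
t(J) = 2*J
U = -39396/13 (U = 2*(49*(1/13 - 31)) = 2*(49*(-402/13)) = 2*(-19698/13) = -39396/13 ≈ -3030.5)
(U + 1/(5485 - 19949)) + t(95) = (-39396/13 + 1/(5485 - 19949)) + 2*95 = (-39396/13 + 1/(-14464)) + 190 = (-39396/13 - 1/14464) + 190 = -569823757/188032 + 190 = -534097677/188032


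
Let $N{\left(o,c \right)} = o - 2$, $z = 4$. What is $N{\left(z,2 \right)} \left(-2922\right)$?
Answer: $-5844$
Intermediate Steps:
$N{\left(o,c \right)} = -2 + o$
$N{\left(z,2 \right)} \left(-2922\right) = \left(-2 + 4\right) \left(-2922\right) = 2 \left(-2922\right) = -5844$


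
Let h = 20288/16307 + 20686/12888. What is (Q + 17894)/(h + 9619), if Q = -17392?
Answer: 52751318616/1011086119825 ≈ 0.052173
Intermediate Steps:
h = 299399173/105082308 (h = 20288*(1/16307) + 20686*(1/12888) = 20288/16307 + 10343/6444 = 299399173/105082308 ≈ 2.8492)
(Q + 17894)/(h + 9619) = (-17392 + 17894)/(299399173/105082308 + 9619) = 502/(1011086119825/105082308) = 502*(105082308/1011086119825) = 52751318616/1011086119825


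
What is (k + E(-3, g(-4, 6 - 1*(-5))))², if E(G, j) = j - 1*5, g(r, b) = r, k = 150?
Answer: 19881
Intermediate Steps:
E(G, j) = -5 + j (E(G, j) = j - 5 = -5 + j)
(k + E(-3, g(-4, 6 - 1*(-5))))² = (150 + (-5 - 4))² = (150 - 9)² = 141² = 19881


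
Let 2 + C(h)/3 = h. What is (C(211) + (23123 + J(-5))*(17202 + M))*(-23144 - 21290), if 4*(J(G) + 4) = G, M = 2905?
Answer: -41308443678385/2 ≈ -2.0654e+13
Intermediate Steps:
C(h) = -6 + 3*h
J(G) = -4 + G/4
(C(211) + (23123 + J(-5))*(17202 + M))*(-23144 - 21290) = ((-6 + 3*211) + (23123 + (-4 + (1/4)*(-5)))*(17202 + 2905))*(-23144 - 21290) = ((-6 + 633) + (23123 + (-4 - 5/4))*20107)*(-44434) = (627 + (23123 - 21/4)*20107)*(-44434) = (627 + (92471/4)*20107)*(-44434) = (627 + 1859314397/4)*(-44434) = (1859316905/4)*(-44434) = -41308443678385/2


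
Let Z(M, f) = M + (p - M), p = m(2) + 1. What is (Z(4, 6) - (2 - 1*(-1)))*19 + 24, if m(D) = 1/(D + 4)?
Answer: -65/6 ≈ -10.833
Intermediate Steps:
m(D) = 1/(4 + D)
p = 7/6 (p = 1/(4 + 2) + 1 = 1/6 + 1 = ⅙ + 1 = 7/6 ≈ 1.1667)
Z(M, f) = 7/6 (Z(M, f) = M + (7/6 - M) = 7/6)
(Z(4, 6) - (2 - 1*(-1)))*19 + 24 = (7/6 - (2 - 1*(-1)))*19 + 24 = (7/6 - (2 + 1))*19 + 24 = (7/6 - 1*3)*19 + 24 = (7/6 - 3)*19 + 24 = -11/6*19 + 24 = -209/6 + 24 = -65/6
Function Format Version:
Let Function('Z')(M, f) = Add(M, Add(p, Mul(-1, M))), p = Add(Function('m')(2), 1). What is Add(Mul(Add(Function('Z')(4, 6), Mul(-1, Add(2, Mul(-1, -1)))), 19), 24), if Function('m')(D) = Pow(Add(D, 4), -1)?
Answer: Rational(-65, 6) ≈ -10.833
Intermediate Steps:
Function('m')(D) = Pow(Add(4, D), -1)
p = Rational(7, 6) (p = Add(Pow(Add(4, 2), -1), 1) = Add(Pow(6, -1), 1) = Add(Rational(1, 6), 1) = Rational(7, 6) ≈ 1.1667)
Function('Z')(M, f) = Rational(7, 6) (Function('Z')(M, f) = Add(M, Add(Rational(7, 6), Mul(-1, M))) = Rational(7, 6))
Add(Mul(Add(Function('Z')(4, 6), Mul(-1, Add(2, Mul(-1, -1)))), 19), 24) = Add(Mul(Add(Rational(7, 6), Mul(-1, Add(2, Mul(-1, -1)))), 19), 24) = Add(Mul(Add(Rational(7, 6), Mul(-1, Add(2, 1))), 19), 24) = Add(Mul(Add(Rational(7, 6), Mul(-1, 3)), 19), 24) = Add(Mul(Add(Rational(7, 6), -3), 19), 24) = Add(Mul(Rational(-11, 6), 19), 24) = Add(Rational(-209, 6), 24) = Rational(-65, 6)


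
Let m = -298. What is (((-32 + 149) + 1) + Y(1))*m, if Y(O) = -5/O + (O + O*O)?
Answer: -34270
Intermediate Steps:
Y(O) = O + O² - 5/O (Y(O) = -5/O + (O + O²) = O + O² - 5/O)
(((-32 + 149) + 1) + Y(1))*m = (((-32 + 149) + 1) + (1 + 1² - 5/1))*(-298) = ((117 + 1) + (1 + 1 - 5*1))*(-298) = (118 + (1 + 1 - 5))*(-298) = (118 - 3)*(-298) = 115*(-298) = -34270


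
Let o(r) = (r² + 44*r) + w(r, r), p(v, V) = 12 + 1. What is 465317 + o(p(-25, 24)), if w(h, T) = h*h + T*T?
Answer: 466396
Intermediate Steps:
w(h, T) = T² + h² (w(h, T) = h² + T² = T² + h²)
p(v, V) = 13
o(r) = 3*r² + 44*r (o(r) = (r² + 44*r) + (r² + r²) = (r² + 44*r) + 2*r² = 3*r² + 44*r)
465317 + o(p(-25, 24)) = 465317 + 13*(44 + 3*13) = 465317 + 13*(44 + 39) = 465317 + 13*83 = 465317 + 1079 = 466396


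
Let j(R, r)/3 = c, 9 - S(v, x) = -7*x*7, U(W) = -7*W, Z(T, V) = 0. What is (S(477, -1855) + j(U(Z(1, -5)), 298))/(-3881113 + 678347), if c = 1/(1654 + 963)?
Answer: 237848659/8381638622 ≈ 0.028377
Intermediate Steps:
c = 1/2617 ≈ 0.00038212
S(v, x) = 9 + 49*x (S(v, x) = 9 - (-7*x)*7 = 9 - (-49)*x = 9 + 49*x)
j(R, r) = 3/2617 (j(R, r) = 3*(1/2617) = 3/2617)
(S(477, -1855) + j(U(Z(1, -5)), 298))/(-3881113 + 678347) = ((9 + 49*(-1855)) + 3/2617)/(-3881113 + 678347) = ((9 - 90895) + 3/2617)/(-3202766) = (-90886 + 3/2617)*(-1/3202766) = -237848659/2617*(-1/3202766) = 237848659/8381638622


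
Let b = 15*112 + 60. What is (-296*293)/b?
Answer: -21682/435 ≈ -49.844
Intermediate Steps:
b = 1740 (b = 1680 + 60 = 1740)
(-296*293)/b = -296*293/1740 = -86728*1/1740 = -21682/435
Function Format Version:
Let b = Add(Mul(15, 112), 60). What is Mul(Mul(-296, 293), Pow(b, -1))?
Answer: Rational(-21682, 435) ≈ -49.844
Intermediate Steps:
b = 1740 (b = Add(1680, 60) = 1740)
Mul(Mul(-296, 293), Pow(b, -1)) = Mul(Mul(-296, 293), Pow(1740, -1)) = Mul(-86728, Rational(1, 1740)) = Rational(-21682, 435)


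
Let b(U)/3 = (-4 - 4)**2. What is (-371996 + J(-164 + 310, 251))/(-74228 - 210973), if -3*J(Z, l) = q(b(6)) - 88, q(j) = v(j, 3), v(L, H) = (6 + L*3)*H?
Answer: 1117646/855603 ≈ 1.3063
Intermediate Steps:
b(U) = 192 (b(U) = 3*(-4 - 4)**2 = 3*(-8)**2 = 3*64 = 192)
v(L, H) = H*(6 + 3*L) (v(L, H) = (6 + 3*L)*H = H*(6 + 3*L))
q(j) = 18 + 9*j (q(j) = 3*3*(2 + j) = 18 + 9*j)
J(Z, l) = -1658/3 (J(Z, l) = -((18 + 9*192) - 88)/3 = -((18 + 1728) - 88)/3 = -(1746 - 88)/3 = -1/3*1658 = -1658/3)
(-371996 + J(-164 + 310, 251))/(-74228 - 210973) = (-371996 - 1658/3)/(-74228 - 210973) = -1117646/3/(-285201) = -1117646/3*(-1/285201) = 1117646/855603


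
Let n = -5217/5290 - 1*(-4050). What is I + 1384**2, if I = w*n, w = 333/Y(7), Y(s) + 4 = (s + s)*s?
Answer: 959612271799/497260 ≈ 1.9298e+6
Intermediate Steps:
Y(s) = -4 + 2*s**2 (Y(s) = -4 + (s + s)*s = -4 + (2*s)*s = -4 + 2*s**2)
n = 21419283/5290 (n = -5217*1/5290 + 4050 = -5217/5290 + 4050 = 21419283/5290 ≈ 4049.0)
w = 333/94 (w = 333/(-4 + 2*7**2) = 333/(-4 + 2*49) = 333/(-4 + 98) = 333/94 ≈ 3.5426)
I = 7132621239/497260 (I = (333/94)*(21419283/5290) = 7132621239/497260 ≈ 14344.)
I + 1384**2 = 7132621239/497260 + 1384**2 = 7132621239/497260 + 1915456 = 959612271799/497260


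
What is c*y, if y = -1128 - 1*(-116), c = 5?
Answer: -5060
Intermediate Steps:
y = -1012 (y = -1128 + 116 = -1012)
c*y = 5*(-1012) = -5060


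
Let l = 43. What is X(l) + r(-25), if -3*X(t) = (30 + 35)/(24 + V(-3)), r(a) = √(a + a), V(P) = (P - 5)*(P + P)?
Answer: -65/216 + 5*I*√2 ≈ -0.30093 + 7.0711*I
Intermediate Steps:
V(P) = 2*P*(-5 + P) (V(P) = (-5 + P)*(2*P) = 2*P*(-5 + P))
r(a) = √2*√a (r(a) = √(2*a) = √2*√a)
X(t) = -65/216 (X(t) = -(30 + 35)/(3*(24 + 2*(-3)*(-5 - 3))) = -65/(3*(24 + 2*(-3)*(-8))) = -65/(3*(24 + 48)) = -65/(3*72) = -⅓*65/72 = -65/216)
X(l) + r(-25) = -65/216 + √2*√(-25) = -65/216 + √2*(5*I) = -65/216 + 5*I*√2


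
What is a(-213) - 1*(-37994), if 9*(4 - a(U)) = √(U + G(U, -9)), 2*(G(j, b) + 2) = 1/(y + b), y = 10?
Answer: 37998 - I*√858/18 ≈ 37998.0 - 1.6273*I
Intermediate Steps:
G(j, b) = -2 + 1/(2*(10 + b))
a(U) = 4 - √(-3/2 + U)/9 (a(U) = 4 - √(U + (-39 - 4*(-9))/(2*(10 - 9)))/9 = 4 - √(U + (½)*(-39 + 36)/1)/9 = 4 - √(U + (½)*1*(-3))/9 = 4 - √(U - 3/2)/9 = 4 - √(-3/2 + U)/9)
a(-213) - 1*(-37994) = (4 - √(-6 + 4*(-213))/18) - 1*(-37994) = (4 - √(-6 - 852)/18) + 37994 = (4 - I*√858/18) + 37994 = 37998 - I*√858/18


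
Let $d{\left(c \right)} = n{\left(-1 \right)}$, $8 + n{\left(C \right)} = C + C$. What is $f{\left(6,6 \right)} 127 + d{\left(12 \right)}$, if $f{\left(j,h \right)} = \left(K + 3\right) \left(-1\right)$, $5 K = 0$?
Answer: $-391$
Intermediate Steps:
$K = 0$ ($K = \frac{1}{5} \cdot 0 = 0$)
$n{\left(C \right)} = -8 + 2 C$ ($n{\left(C \right)} = -8 + \left(C + C\right) = -8 + 2 C$)
$f{\left(j,h \right)} = -3$ ($f{\left(j,h \right)} = \left(0 + 3\right) \left(-1\right) = 3 \left(-1\right) = -3$)
$d{\left(c \right)} = -10$ ($d{\left(c \right)} = -8 + 2 \left(-1\right) = -8 - 2 = -10$)
$f{\left(6,6 \right)} 127 + d{\left(12 \right)} = \left(-3\right) 127 - 10 = -381 - 10 = -391$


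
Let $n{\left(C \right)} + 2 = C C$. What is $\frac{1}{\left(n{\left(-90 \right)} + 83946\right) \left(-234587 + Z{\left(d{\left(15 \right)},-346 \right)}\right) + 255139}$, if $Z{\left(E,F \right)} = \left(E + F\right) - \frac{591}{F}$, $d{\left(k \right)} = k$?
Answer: $- \frac{173}{3740671745767} \approx -4.6248 \cdot 10^{-11}$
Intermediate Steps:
$n{\left(C \right)} = -2 + C^{2}$ ($n{\left(C \right)} = -2 + C C = -2 + C^{2}$)
$Z{\left(E,F \right)} = E + F - \frac{591}{F}$
$\frac{1}{\left(n{\left(-90 \right)} + 83946\right) \left(-234587 + Z{\left(d{\left(15 \right)},-346 \right)}\right) + 255139} = \frac{1}{\left(\left(-2 + \left(-90\right)^{2}\right) + 83946\right) \left(-234587 - \left(331 - \frac{591}{346}\right)\right) + 255139} = \frac{1}{\left(\left(-2 + 8100\right) + 83946\right) \left(-234587 - \frac{113935}{346}\right) + 255139} = \frac{1}{\left(8098 + 83946\right) \left(-234587 + \left(15 - 346 + \frac{591}{346}\right)\right) + 255139} = \frac{1}{92044 \left(-234587 - \frac{113935}{346}\right) + 255139} = \frac{1}{92044 \left(- \frac{81281037}{346}\right) + 255139} = \frac{1}{- \frac{3740715884814}{173} + 255139} = \frac{1}{- \frac{3740671745767}{173}} = - \frac{173}{3740671745767}$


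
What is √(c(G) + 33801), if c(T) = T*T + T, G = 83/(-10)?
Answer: √3386159/10 ≈ 184.02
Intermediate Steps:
G = -83/10 (G = 83*(-⅒) = -83/10 ≈ -8.3000)
c(T) = T + T² (c(T) = T² + T = T + T²)
√(c(G) + 33801) = √(-83*(1 - 83/10)/10 + 33801) = √(-83/10*(-73/10) + 33801) = √(6059/100 + 33801) = √(3386159/100) = √3386159/10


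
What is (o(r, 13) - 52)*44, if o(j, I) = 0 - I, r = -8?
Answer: -2860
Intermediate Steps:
o(j, I) = -I
(o(r, 13) - 52)*44 = (-1*13 - 52)*44 = (-13 - 52)*44 = -65*44 = -2860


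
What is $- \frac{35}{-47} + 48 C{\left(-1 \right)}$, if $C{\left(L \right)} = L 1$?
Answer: $- \frac{2221}{47} \approx -47.255$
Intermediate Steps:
$C{\left(L \right)} = L$
$- \frac{35}{-47} + 48 C{\left(-1 \right)} = - \frac{35}{-47} + 48 \left(-1\right) = \left(-35\right) \left(- \frac{1}{47}\right) - 48 = \frac{35}{47} - 48 = - \frac{2221}{47}$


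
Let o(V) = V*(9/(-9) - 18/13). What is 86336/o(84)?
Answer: -280592/651 ≈ -431.02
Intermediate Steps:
o(V) = -31*V/13 (o(V) = V*(9*(-1/9) - 18*1/13) = V*(-1 - 18/13) = V*(-31/13) = -31*V/13)
86336/o(84) = 86336/((-31/13*84)) = 86336/(-2604/13) = 86336*(-13/2604) = -280592/651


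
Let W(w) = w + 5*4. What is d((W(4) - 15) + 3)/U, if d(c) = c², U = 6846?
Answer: 24/1141 ≈ 0.021034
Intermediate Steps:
W(w) = 20 + w (W(w) = w + 20 = 20 + w)
d((W(4) - 15) + 3)/U = (((20 + 4) - 15) + 3)²/6846 = ((24 - 15) + 3)²*(1/6846) = (9 + 3)²*(1/6846) = 12²*(1/6846) = 144*(1/6846) = 24/1141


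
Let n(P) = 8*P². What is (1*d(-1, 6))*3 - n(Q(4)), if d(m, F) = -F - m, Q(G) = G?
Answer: -143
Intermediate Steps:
(1*d(-1, 6))*3 - n(Q(4)) = (1*(-1*6 - 1*(-1)))*3 - 8*4² = (1*(-6 + 1))*3 - 8*16 = (1*(-5))*3 - 1*128 = -5*3 - 128 = -15 - 128 = -143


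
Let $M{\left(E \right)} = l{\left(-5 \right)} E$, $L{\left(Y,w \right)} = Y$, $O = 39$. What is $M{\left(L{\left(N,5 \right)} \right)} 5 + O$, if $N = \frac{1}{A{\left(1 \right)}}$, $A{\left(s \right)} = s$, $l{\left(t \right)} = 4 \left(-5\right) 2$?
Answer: $-161$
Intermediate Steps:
$l{\left(t \right)} = -40$ ($l{\left(t \right)} = \left(-20\right) 2 = -40$)
$N = 1$ ($N = 1^{-1} = 1$)
$M{\left(E \right)} = - 40 E$
$M{\left(L{\left(N,5 \right)} \right)} 5 + O = \left(-40\right) 1 \cdot 5 + 39 = \left(-40\right) 5 + 39 = -200 + 39 = -161$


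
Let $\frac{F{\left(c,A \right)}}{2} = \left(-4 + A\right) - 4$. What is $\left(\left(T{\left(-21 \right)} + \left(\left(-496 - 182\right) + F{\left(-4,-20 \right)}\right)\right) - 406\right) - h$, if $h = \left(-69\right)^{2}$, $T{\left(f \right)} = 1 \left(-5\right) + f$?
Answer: $-5927$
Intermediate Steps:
$T{\left(f \right)} = -5 + f$
$F{\left(c,A \right)} = -16 + 2 A$ ($F{\left(c,A \right)} = 2 \left(\left(-4 + A\right) - 4\right) = 2 \left(-8 + A\right) = -16 + 2 A$)
$h = 4761$
$\left(\left(T{\left(-21 \right)} + \left(\left(-496 - 182\right) + F{\left(-4,-20 \right)}\right)\right) - 406\right) - h = \left(\left(\left(-5 - 21\right) + \left(\left(-496 - 182\right) + \left(-16 + 2 \left(-20\right)\right)\right)\right) - 406\right) - 4761 = \left(\left(-26 - 734\right) - 406\right) - 4761 = \left(-760 - 406\right) - 4761 = -1166 - 4761 = -5927$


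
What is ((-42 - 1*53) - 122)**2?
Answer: 47089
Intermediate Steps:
((-42 - 1*53) - 122)**2 = ((-42 - 53) - 122)**2 = (-95 - 122)**2 = (-217)**2 = 47089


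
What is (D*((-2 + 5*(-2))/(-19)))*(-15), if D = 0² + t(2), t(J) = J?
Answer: -360/19 ≈ -18.947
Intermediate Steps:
D = 2 (D = 0² + 2 = 0 + 2 = 2)
(D*((-2 + 5*(-2))/(-19)))*(-15) = (2*((-2 + 5*(-2))/(-19)))*(-15) = (2*((-2 - 10)*(-1/19)))*(-15) = (2*(-12*(-1/19)))*(-15) = (2*(12/19))*(-15) = (24/19)*(-15) = -360/19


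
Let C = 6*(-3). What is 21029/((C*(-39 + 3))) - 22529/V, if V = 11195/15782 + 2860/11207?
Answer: -859494792949181/36849359160 ≈ -23325.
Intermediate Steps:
C = -18
V = 170598885/176868874 (V = 11195*(1/15782) + 2860*(1/11207) = 11195/15782 + 2860/11207 = 170598885/176868874 ≈ 0.96455)
21029/((C*(-39 + 3))) - 22529/V = 21029/((-18*(-39 + 3))) - 22529/170598885/176868874 = 21029/((-18*(-36))) - 22529*176868874/170598885 = 21029/648 - 3984678862346/170598885 = -859494792949181/36849359160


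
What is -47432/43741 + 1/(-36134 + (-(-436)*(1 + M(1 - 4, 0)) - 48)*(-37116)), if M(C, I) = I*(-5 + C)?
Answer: -62930336515811/58033307713176 ≈ -1.0844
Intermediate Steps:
-47432/43741 + 1/(-36134 + (-(-436)*(1 + M(1 - 4, 0)) - 48)*(-37116)) = -47432/43741 + 1/(-36134 + (-(-436)*(1 + 0*(-5 + (1 - 4))) - 48)*(-37116)) = -47432*1/43741 - 1/37116/(-36134 + (-(-436)*(1 + 0*(-5 - 3)) - 48)) = -47432/43741 - 1/37116/(-36134 + (-(-436)*(1 + 0*(-8)) - 48)) = -47432/43741 - 1/37116/(-36134 + (-(-436)*(1 + 0) - 48)) = -47432/43741 - 1/37116/(-36134 + (-(-436) - 48)) = -47432/43741 - 1/37116/(-36134 + (-109*(-4) - 48)) = -47432/43741 - 1/37116/(-36134 + (436 - 48)) = -47432/43741 - 1/37116/(-36134 + 388) = -47432/43741 - 1/37116/(-35746) = -47432/43741 - 1/35746*(-1/37116) = -47432/43741 + 1/1326748536 = -62930336515811/58033307713176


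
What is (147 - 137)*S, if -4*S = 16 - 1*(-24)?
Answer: -100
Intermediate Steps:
S = -10 (S = -(16 - 1*(-24))/4 = -(16 + 24)/4 = -1/4*40 = -10)
(147 - 137)*S = (147 - 137)*(-10) = 10*(-10) = -100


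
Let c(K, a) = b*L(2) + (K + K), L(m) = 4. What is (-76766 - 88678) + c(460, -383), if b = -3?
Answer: -164536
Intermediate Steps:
c(K, a) = -12 + 2*K (c(K, a) = -3*4 + (K + K) = -12 + 2*K)
(-76766 - 88678) + c(460, -383) = (-76766 - 88678) + (-12 + 2*460) = -165444 + (-12 + 920) = -165444 + 908 = -164536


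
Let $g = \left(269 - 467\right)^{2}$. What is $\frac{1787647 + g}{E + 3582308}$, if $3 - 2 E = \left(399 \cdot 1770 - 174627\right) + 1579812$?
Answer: $\frac{140527}{194354} \approx 0.72305$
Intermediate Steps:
$g = 39204$ ($g = \left(-198\right)^{2} = 39204$)
$E = -1055706$ ($E = \frac{3}{2} - \frac{\left(399 \cdot 1770 - 174627\right) + 1579812}{2} = \frac{3}{2} - \frac{\left(706230 - 174627\right) + 1579812}{2} = \frac{3}{2} - \frac{531603 + 1579812}{2} = \frac{3}{2} - \frac{2111415}{2} = -1055706$)
$\frac{1787647 + g}{E + 3582308} = \frac{1787647 + 39204}{-1055706 + 3582308} = \frac{1826851}{2526602} = 1826851 \cdot \frac{1}{2526602} = \frac{140527}{194354}$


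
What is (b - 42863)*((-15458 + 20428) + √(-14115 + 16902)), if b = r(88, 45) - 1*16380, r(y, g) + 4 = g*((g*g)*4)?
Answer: 1517107410 + 305253*√2787 ≈ 1.5332e+9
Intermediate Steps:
r(y, g) = -4 + 4*g³ (r(y, g) = -4 + g*((g*g)*4) = -4 + g*(g²*4) = -4 + g*(4*g²) = -4 + 4*g³)
b = 348116 (b = (-4 + 4*45³) - 1*16380 = (-4 + 4*91125) - 16380 = (-4 + 364500) - 16380 = 364496 - 16380 = 348116)
(b - 42863)*((-15458 + 20428) + √(-14115 + 16902)) = (348116 - 42863)*((-15458 + 20428) + √(-14115 + 16902)) = 305253*(4970 + √2787) = 1517107410 + 305253*√2787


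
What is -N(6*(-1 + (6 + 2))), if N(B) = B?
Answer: -42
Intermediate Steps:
-N(6*(-1 + (6 + 2))) = -6*(-1 + (6 + 2)) = -6*(-1 + 8) = -6*7 = -1*42 = -42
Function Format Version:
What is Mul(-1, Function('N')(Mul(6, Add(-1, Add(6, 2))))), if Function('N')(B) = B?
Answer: -42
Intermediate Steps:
Mul(-1, Function('N')(Mul(6, Add(-1, Add(6, 2))))) = Mul(-1, Mul(6, Add(-1, Add(6, 2)))) = Mul(-1, Mul(6, Add(-1, 8))) = Mul(-1, Mul(6, 7)) = Mul(-1, 42) = -42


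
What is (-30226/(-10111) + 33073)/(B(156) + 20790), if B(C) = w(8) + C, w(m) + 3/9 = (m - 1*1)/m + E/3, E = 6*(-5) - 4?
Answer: 8026351896/5080221395 ≈ 1.5799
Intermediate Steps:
E = -34 (E = -30 - 4 = -34)
w(m) = -35/3 + (-1 + m)/m (w(m) = -⅓ + ((m - 1*1)/m - 34/3) = -⅓ + ((m - 1)/m - 34*⅓) = -⅓ + ((-1 + m)/m - 34/3) = -⅓ + (-34/3 + (-1 + m)/m) = -35/3 + (-1 + m)/m)
B(C) = -259/24 + C (B(C) = (-32/3 - 1/8) + C = (-32/3 - 1*⅛) + C = (-32/3 - ⅛) + C = -259/24 + C)
(-30226/(-10111) + 33073)/(B(156) + 20790) = (-30226/(-10111) + 33073)/((-259/24 + 156) + 20790) = (-30226*(-1/10111) + 33073)/(3485/24 + 20790) = (30226/10111 + 33073)/(502445/24) = (334431329/10111)*(24/502445) = 8026351896/5080221395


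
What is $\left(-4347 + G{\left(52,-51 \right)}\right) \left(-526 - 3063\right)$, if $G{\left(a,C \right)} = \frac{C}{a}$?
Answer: $\frac{811454955}{52} \approx 1.5605 \cdot 10^{7}$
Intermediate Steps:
$\left(-4347 + G{\left(52,-51 \right)}\right) \left(-526 - 3063\right) = \left(-4347 - \frac{51}{52}\right) \left(-526 - 3063\right) = \left(-4347 - \frac{51}{52}\right) \left(-3589\right) = \left(- \frac{226095}{52}\right) \left(-3589\right) = \frac{811454955}{52}$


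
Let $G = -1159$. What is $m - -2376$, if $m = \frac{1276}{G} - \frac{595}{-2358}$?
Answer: $\frac{6491103469}{2732922} \approx 2375.2$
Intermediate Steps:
$m = - \frac{2319203}{2732922}$ ($m = \frac{1276}{-1159} - \frac{595}{-2358} = 1276 \left(- \frac{1}{1159}\right) - - \frac{595}{2358} = - \frac{1276}{1159} + \frac{595}{2358} = - \frac{2319203}{2732922} \approx -0.84862$)
$m - -2376 = - \frac{2319203}{2732922} - -2376 = - \frac{2319203}{2732922} + 2376 = \frac{6491103469}{2732922}$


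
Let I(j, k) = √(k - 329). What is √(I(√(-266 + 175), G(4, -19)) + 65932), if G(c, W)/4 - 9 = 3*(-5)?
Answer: √(65932 + I*√353) ≈ 256.77 + 0.037*I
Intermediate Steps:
G(c, W) = -24 (G(c, W) = 36 + 4*(3*(-5)) = 36 + 4*(-15) = 36 - 60 = -24)
I(j, k) = √(-329 + k)
√(I(√(-266 + 175), G(4, -19)) + 65932) = √(√(-329 - 24) + 65932) = √(√(-353) + 65932) = √(I*√353 + 65932) = √(65932 + I*√353)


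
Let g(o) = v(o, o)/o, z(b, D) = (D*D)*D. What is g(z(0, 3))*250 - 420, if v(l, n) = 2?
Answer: -10840/27 ≈ -401.48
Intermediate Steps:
z(b, D) = D**3 (z(b, D) = D**2*D = D**3)
g(o) = 2/o
g(z(0, 3))*250 - 420 = (2/(3**3))*250 - 420 = (2/27)*250 - 420 = 500/27 - 420 = -10840/27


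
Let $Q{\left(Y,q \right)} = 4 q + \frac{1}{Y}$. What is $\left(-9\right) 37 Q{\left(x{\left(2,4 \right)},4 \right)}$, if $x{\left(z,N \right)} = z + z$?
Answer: $- \frac{21645}{4} \approx -5411.3$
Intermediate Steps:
$x{\left(z,N \right)} = 2 z$
$Q{\left(Y,q \right)} = \frac{1}{Y} + 4 q$
$\left(-9\right) 37 Q{\left(x{\left(2,4 \right)},4 \right)} = \left(-9\right) 37 \left(\frac{1}{2 \cdot 2} + 4 \cdot 4\right) = - 333 \left(\frac{1}{4} + 16\right) = \left(-333\right) \frac{65}{4} = - \frac{21645}{4}$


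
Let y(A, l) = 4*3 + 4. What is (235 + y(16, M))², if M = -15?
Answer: 63001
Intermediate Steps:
y(A, l) = 16 (y(A, l) = 12 + 4 = 16)
(235 + y(16, M))² = (235 + 16)² = 251² = 63001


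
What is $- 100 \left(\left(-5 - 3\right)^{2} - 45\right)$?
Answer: $-1900$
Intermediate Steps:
$- 100 \left(\left(-5 - 3\right)^{2} - 45\right) = - 100 \left(\left(-8\right)^{2} - 45\right) = - 100 \left(64 - 45\right) = \left(-100\right) 19 = -1900$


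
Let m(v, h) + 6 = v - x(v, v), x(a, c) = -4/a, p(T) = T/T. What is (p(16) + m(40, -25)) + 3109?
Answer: 31441/10 ≈ 3144.1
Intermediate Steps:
p(T) = 1
m(v, h) = -6 + v + 4/v (m(v, h) = -6 + (v - (-4)/v) = -6 + (v + 4/v) = -6 + v + 4/v)
(p(16) + m(40, -25)) + 3109 = (1 + (-6 + 40 + 4/40)) + 3109 = (1 + (-6 + 40 + 4*(1/40))) + 3109 = (1 + (-6 + 40 + 1/10)) + 3109 = (1 + 341/10) + 3109 = 351/10 + 3109 = 31441/10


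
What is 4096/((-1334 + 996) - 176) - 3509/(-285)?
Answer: 318133/73245 ≈ 4.3434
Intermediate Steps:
4096/((-1334 + 996) - 176) - 3509/(-285) = 4096/(-338 - 176) - 3509*(-1/285) = 4096/(-514) + 3509/285 = 4096*(-1/514) + 3509/285 = -2048/257 + 3509/285 = 318133/73245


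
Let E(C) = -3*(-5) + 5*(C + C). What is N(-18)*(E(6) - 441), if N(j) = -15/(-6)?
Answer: -915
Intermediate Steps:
E(C) = 15 + 10*C (E(C) = 15 + 5*(2*C) = 15 + 10*C)
N(j) = 5/2 (N(j) = -15*(-1/6) = 5/2)
N(-18)*(E(6) - 441) = 5*((15 + 10*6) - 441)/2 = 5*((15 + 60) - 441)/2 = 5*(75 - 441)/2 = (5/2)*(-366) = -915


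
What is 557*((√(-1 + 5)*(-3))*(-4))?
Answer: 13368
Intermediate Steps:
557*((√(-1 + 5)*(-3))*(-4)) = 557*((√4*(-3))*(-4)) = 557*((2*(-3))*(-4)) = 557*(-6*(-4)) = 557*24 = 13368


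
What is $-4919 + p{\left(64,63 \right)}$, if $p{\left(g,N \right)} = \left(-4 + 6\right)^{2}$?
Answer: $-4915$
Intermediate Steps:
$p{\left(g,N \right)} = 4$ ($p{\left(g,N \right)} = 2^{2} = 4$)
$-4919 + p{\left(64,63 \right)} = -4919 + 4 = -4915$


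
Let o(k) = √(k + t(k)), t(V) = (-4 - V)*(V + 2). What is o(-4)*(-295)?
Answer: -590*I ≈ -590.0*I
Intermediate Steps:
t(V) = (-4 - V)*(2 + V)
o(k) = √(-8 - k² - 5*k) (o(k) = √(k + (-8 - k² - 6*k)) = √(-8 - k² - 5*k))
o(-4)*(-295) = √(-8 - 1*(-4)² - 5*(-4))*(-295) = √(-8 - 1*16 + 20)*(-295) = √(-8 - 16 + 20)*(-295) = √(-4)*(-295) = (2*I)*(-295) = -590*I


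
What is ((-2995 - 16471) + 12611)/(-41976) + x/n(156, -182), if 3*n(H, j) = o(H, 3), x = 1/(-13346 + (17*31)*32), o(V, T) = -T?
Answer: 4012319/24611928 ≈ 0.16302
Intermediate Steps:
x = 1/3518 (x = 1/(-13346 + 527*32) = 1/(-13346 + 16864) = 1/3518 ≈ 0.00028425)
n(H, j) = -1 (n(H, j) = (-1*3)/3 = (⅓)*(-3) = -1)
((-2995 - 16471) + 12611)/(-41976) + x/n(156, -182) = ((-2995 - 16471) + 12611)/(-41976) + (1/3518)/(-1) = (-19466 + 12611)*(-1/41976) + (1/3518)*(-1) = -6855*(-1/41976) - 1/3518 = 2285/13992 - 1/3518 = 4012319/24611928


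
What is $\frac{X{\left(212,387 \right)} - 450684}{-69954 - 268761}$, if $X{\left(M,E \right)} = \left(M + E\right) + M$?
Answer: $\frac{449873}{338715} \approx 1.3282$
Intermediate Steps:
$X{\left(M,E \right)} = E + 2 M$ ($X{\left(M,E \right)} = \left(E + M\right) + M = E + 2 M$)
$\frac{X{\left(212,387 \right)} - 450684}{-69954 - 268761} = \frac{\left(387 + 2 \cdot 212\right) - 450684}{-69954 - 268761} = \frac{\left(387 + 424\right) - 450684}{-338715} = \left(811 - 450684\right) \left(- \frac{1}{338715}\right) = \left(-449873\right) \left(- \frac{1}{338715}\right) = \frac{449873}{338715}$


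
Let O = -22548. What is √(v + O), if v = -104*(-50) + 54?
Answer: I*√17294 ≈ 131.51*I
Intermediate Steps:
v = 5254 (v = 5200 + 54 = 5254)
√(v + O) = √(5254 - 22548) = √(-17294) = I*√17294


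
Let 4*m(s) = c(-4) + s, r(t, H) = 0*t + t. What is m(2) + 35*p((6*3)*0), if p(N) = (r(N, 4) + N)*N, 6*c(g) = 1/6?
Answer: 73/144 ≈ 0.50694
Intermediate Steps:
c(g) = 1/36 (c(g) = (⅙)/6 = (⅙)*(⅙) = 1/36)
r(t, H) = t (r(t, H) = 0 + t = t)
m(s) = 1/144 + s/4 (m(s) = (1/36 + s)/4 = 1/144 + s/4)
p(N) = 2*N² (p(N) = (N + N)*N = (2*N)*N = 2*N²)
m(2) + 35*p((6*3)*0) = (1/144 + (¼)*2) + 35*(2*((6*3)*0)²) = (1/144 + ½) + 35*(2*(18*0)²) = 73/144 + 35*(2*0²) = 73/144 + 35*(2*0) = 73/144 + 35*0 = 73/144 + 0 = 73/144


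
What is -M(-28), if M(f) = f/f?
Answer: -1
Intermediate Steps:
M(f) = 1
-M(-28) = -1*1 = -1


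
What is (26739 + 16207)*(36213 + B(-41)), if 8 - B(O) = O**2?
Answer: 1483354840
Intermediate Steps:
B(O) = 8 - O**2
(26739 + 16207)*(36213 + B(-41)) = (26739 + 16207)*(36213 + (8 - 1*(-41)**2)) = 42946*(36213 + (8 - 1*1681)) = 42946*(36213 + (8 - 1681)) = 42946*(36213 - 1673) = 42946*34540 = 1483354840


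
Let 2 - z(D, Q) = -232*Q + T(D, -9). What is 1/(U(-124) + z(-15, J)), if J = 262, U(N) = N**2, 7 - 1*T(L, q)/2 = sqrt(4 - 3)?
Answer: 1/76150 ≈ 1.3132e-5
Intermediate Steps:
T(L, q) = 12 (T(L, q) = 14 - 2*sqrt(4 - 3) = 14 - 2*sqrt(1) = 14 - 2*1 = 14 - 2 = 12)
z(D, Q) = -10 + 232*Q (z(D, Q) = 2 - (-232*Q + 12) = 2 - (12 - 232*Q) = 2 + (-12 + 232*Q) = -10 + 232*Q)
1/(U(-124) + z(-15, J)) = 1/((-124)**2 + (-10 + 232*262)) = 1/(15376 + (-10 + 60784)) = 1/(15376 + 60774) = 1/76150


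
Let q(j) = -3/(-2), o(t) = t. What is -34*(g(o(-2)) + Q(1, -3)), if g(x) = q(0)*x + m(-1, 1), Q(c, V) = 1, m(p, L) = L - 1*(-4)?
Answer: -102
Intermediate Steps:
m(p, L) = 4 + L (m(p, L) = L + 4 = 4 + L)
q(j) = 3/2 (q(j) = -3*(-½) = 3/2)
g(x) = 5 + 3*x/2 (g(x) = 3*x/2 + (4 + 1) = 3*x/2 + 5 = 5 + 3*x/2)
-34*(g(o(-2)) + Q(1, -3)) = -34*((5 + (3/2)*(-2)) + 1) = -34*((5 - 3) + 1) = -34*(2 + 1) = -34*3 = -102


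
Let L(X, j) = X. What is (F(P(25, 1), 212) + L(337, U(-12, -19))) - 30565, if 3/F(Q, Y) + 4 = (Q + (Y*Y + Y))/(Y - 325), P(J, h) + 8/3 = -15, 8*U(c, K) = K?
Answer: -4134314805/136771 ≈ -30228.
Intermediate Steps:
U(c, K) = K/8
P(J, h) = -53/3 (P(J, h) = -8/3 - 15 = -53/3)
F(Q, Y) = 3/(-4 + (Q + Y + Y**2)/(-325 + Y)) (F(Q, Y) = 3/(-4 + (Q + (Y*Y + Y))/(Y - 325)) = 3/(-4 + (Q + (Y**2 + Y))/(-325 + Y)) = 3/(-4 + (Q + (Y + Y**2))/(-325 + Y)) = 3/(-4 + (Q + Y + Y**2)/(-325 + Y)))
(F(P(25, 1), 212) + L(337, U(-12, -19))) - 30565 = (3*(-325 + 212)/(1300 - 53/3 + 212**2 - 3*212) + 337) - 30565 = (3*(-113)/(1300 - 53/3 + 44944 - 636) + 337) - 30565 = (3*(-113)/(136771/3) + 337) - 30565 = (3*(3/136771)*(-113) + 337) - 30565 = (-1017/136771 + 337) - 30565 = 46090810/136771 - 30565 = -4134314805/136771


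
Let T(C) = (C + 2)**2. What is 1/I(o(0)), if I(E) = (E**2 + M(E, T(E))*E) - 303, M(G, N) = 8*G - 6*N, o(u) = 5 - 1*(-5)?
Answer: -1/8043 ≈ -0.00012433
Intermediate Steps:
o(u) = 10 (o(u) = 5 + 5 = 10)
T(C) = (2 + C)**2
M(G, N) = -6*N + 8*G
I(E) = -303 + E**2 + E*(-6*(2 + E)**2 + 8*E) (I(E) = (E**2 + (-6*(2 + E)**2 + 8*E)*E) - 303 = (E**2 + E*(-6*(2 + E)**2 + 8*E)) - 303 = -303 + E**2 + E*(-6*(2 + E)**2 + 8*E))
1/I(o(0)) = 1/(-303 - 24*10 - 15*10**2 - 6*10**3) = 1/(-303 - 240 - 15*100 - 6*1000) = 1/(-303 - 240 - 1500 - 6000) = 1/(-8043) = -1/8043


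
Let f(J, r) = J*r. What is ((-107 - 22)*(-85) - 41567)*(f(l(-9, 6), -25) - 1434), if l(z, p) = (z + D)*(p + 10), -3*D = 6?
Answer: -90765532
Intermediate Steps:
D = -2 (D = -⅓*6 = -2)
l(z, p) = (-2 + z)*(10 + p) (l(z, p) = (z - 2)*(p + 10) = (-2 + z)*(10 + p))
((-107 - 22)*(-85) - 41567)*(f(l(-9, 6), -25) - 1434) = ((-107 - 22)*(-85) - 41567)*((-20 - 2*6 + 10*(-9) + 6*(-9))*(-25) - 1434) = (-129*(-85) - 41567)*((-20 - 12 - 90 - 54)*(-25) - 1434) = (10965 - 41567)*(-176*(-25) - 1434) = -30602*(4400 - 1434) = -30602*2966 = -90765532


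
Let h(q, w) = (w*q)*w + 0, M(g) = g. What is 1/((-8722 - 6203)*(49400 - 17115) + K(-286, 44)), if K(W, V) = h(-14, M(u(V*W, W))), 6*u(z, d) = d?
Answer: -9/4336968911 ≈ -2.0752e-9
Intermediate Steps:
u(z, d) = d/6
h(q, w) = q*w² (h(q, w) = (q*w)*w + 0 = q*w² + 0 = q*w²)
K(W, V) = -7*W²/18 (K(W, V) = -14*W²/36 = -7*W²/18)
1/((-8722 - 6203)*(49400 - 17115) + K(-286, 44)) = 1/((-8722 - 6203)*(49400 - 17115) - 7/18*(-286)²) = 1/(-14925*32285 - 7/18*81796) = 1/(-481853625 - 286286/9) = 1/(-4336968911/9) = -9/4336968911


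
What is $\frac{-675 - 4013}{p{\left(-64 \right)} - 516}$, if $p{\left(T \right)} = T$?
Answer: $\frac{1172}{145} \approx 8.0828$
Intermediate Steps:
$\frac{-675 - 4013}{p{\left(-64 \right)} - 516} = \frac{-675 - 4013}{-64 - 516} = - \frac{4688}{-580} = \left(-4688\right) \left(- \frac{1}{580}\right) = \frac{1172}{145}$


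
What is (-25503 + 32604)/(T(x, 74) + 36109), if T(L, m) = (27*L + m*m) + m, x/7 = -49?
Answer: 7101/32398 ≈ 0.21918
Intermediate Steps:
x = -343 (x = 7*(-49) = -343)
T(L, m) = m + m² + 27*L (T(L, m) = (27*L + m²) + m = (m² + 27*L) + m = m + m² + 27*L)
(-25503 + 32604)/(T(x, 74) + 36109) = (-25503 + 32604)/((74 + 74² + 27*(-343)) + 36109) = 7101/((74 + 5476 - 9261) + 36109) = 7101/(-3711 + 36109) = 7101/32398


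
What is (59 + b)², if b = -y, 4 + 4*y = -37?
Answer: 76729/16 ≈ 4795.6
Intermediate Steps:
y = -41/4 (y = -1 + (¼)*(-37) = -1 - 37/4 = -41/4 ≈ -10.250)
b = 41/4 (b = -1*(-41/4) = 41/4 ≈ 10.250)
(59 + b)² = (59 + 41/4)² = (277/4)² = 76729/16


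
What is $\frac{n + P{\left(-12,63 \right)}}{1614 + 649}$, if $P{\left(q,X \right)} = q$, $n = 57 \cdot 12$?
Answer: $\frac{672}{2263} \approx 0.29695$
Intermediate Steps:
$n = 684$
$\frac{n + P{\left(-12,63 \right)}}{1614 + 649} = \frac{684 - 12}{1614 + 649} = \frac{672}{2263}$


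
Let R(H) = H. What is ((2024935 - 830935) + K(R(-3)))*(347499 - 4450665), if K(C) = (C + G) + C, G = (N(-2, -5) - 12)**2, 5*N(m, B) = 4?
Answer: -122491757153676/25 ≈ -4.8997e+12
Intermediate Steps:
N(m, B) = 4/5 (N(m, B) = (1/5)*4 = 4/5)
G = 3136/25 (G = (4/5 - 12)**2 = (-56/5)**2 = 3136/25 ≈ 125.44)
K(C) = 3136/25 + 2*C (K(C) = (C + 3136/25) + C = (3136/25 + C) + C = 3136/25 + 2*C)
((2024935 - 830935) + K(R(-3)))*(347499 - 4450665) = ((2024935 - 830935) + (3136/25 + 2*(-3)))*(347499 - 4450665) = (1194000 + (3136/25 - 6))*(-4103166) = (1194000 + 2986/25)*(-4103166) = (29852986/25)*(-4103166) = -122491757153676/25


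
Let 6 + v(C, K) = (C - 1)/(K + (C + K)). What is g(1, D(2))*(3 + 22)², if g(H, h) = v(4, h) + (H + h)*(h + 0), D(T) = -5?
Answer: 16875/2 ≈ 8437.5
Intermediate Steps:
v(C, K) = -6 + (-1 + C)/(C + 2*K) (v(C, K) = -6 + (C - 1)/(K + (C + K)) = -6 + (-1 + C)/(C + 2*K))
g(H, h) = h*(H + h) + (-21 - 12*h)/(4 + 2*h) (g(H, h) = (-1 - 12*h - 5*4)/(4 + 2*h) + (H + h)*(h + 0) = (-1 - 12*h - 20)/(4 + 2*h) + (H + h)*h = (-21 - 12*h)/(4 + 2*h) + h*(H + h) = h*(H + h) + (-21 - 12*h)/(4 + 2*h))
g(1, D(2))*(3 + 22)² = ((-21/2 - 6*(-5) - 5*(2 - 5)*(1 - 5))/(2 - 5))*(3 + 22)² = ((-21/2 + 30 - 5*(-3)*(-4))/(-3))*25² = -(-21/2 + 30 - 60)/3*625 = -⅓*(-81/2)*625 = (27/2)*625 = 16875/2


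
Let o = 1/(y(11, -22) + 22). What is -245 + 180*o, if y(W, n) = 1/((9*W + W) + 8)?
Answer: -615025/2597 ≈ -236.82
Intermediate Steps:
y(W, n) = 1/(8 + 10*W) (y(W, n) = 1/(10*W + 8) = 1/(8 + 10*W))
o = 118/2597 (o = 1/(1/(2*(4 + 5*11)) + 22) = 1/(1/(2*(4 + 55)) + 22) = 1/((½)/59 + 22) = 1/((½)*(1/59) + 22) = 1/(1/118 + 22) = 1/(2597/118) = 118/2597 ≈ 0.045437)
-245 + 180*o = -245 + 180*(118/2597) = -245 + 21240/2597 = -615025/2597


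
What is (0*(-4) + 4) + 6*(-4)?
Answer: -20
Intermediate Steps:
(0*(-4) + 4) + 6*(-4) = (0 + 4) - 24 = 4 - 24 = -20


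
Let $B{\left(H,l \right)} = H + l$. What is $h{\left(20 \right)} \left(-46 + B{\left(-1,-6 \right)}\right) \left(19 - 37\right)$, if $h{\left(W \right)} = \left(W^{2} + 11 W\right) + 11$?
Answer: $601974$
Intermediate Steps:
$h{\left(W \right)} = 11 + W^{2} + 11 W$
$h{\left(20 \right)} \left(-46 + B{\left(-1,-6 \right)}\right) \left(19 - 37\right) = \left(11 + 20^{2} + 11 \cdot 20\right) \left(-46 - 7\right) \left(19 - 37\right) = \left(11 + 400 + 220\right) \left(-46 - 7\right) \left(-18\right) = 631 \left(\left(-53\right) \left(-18\right)\right) = 631 \cdot 954 = 601974$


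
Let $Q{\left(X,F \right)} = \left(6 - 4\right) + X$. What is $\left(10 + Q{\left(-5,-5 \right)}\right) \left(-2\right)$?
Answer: $-14$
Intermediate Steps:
$Q{\left(X,F \right)} = 2 + X$
$\left(10 + Q{\left(-5,-5 \right)}\right) \left(-2\right) = \left(10 + \left(2 - 5\right)\right) \left(-2\right) = \left(10 - 3\right) \left(-2\right) = 7 \left(-2\right) = -14$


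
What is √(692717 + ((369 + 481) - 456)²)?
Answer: 3*√94217 ≈ 920.84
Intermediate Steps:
√(692717 + ((369 + 481) - 456)²) = √(692717 + (850 - 456)²) = √(692717 + 394²) = √(692717 + 155236) = √847953 = 3*√94217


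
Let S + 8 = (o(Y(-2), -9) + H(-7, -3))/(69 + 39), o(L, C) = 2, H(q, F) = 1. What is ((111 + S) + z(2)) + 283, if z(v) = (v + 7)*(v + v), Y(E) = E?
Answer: 15193/36 ≈ 422.03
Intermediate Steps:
z(v) = 2*v*(7 + v) (z(v) = (7 + v)*(2*v) = 2*v*(7 + v))
S = -287/36 (S = -8 + (2 + 1)/(69 + 39) = -8 + 3/108 = -8 + 3*(1/108) = -8 + 1/36 = -287/36 ≈ -7.9722)
((111 + S) + z(2)) + 283 = ((111 - 287/36) + 2*2*(7 + 2)) + 283 = (3709/36 + 2*2*9) + 283 = (3709/36 + 36) + 283 = 5005/36 + 283 = 15193/36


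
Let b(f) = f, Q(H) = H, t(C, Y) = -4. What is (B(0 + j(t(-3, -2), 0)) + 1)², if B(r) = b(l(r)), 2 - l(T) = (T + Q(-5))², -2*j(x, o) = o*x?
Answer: 484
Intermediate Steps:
j(x, o) = -o*x/2
l(T) = 2 - (-5 + T)² (l(T) = 2 - (T - 5)² = 2 - (-5 + T)²)
B(r) = 2 - (-5 + r)²
(B(0 + j(t(-3, -2), 0)) + 1)² = ((2 - (-5 + (0 - ½*0*(-4)))²) + 1)² = ((2 - (-5 + (0 + 0))²) + 1)² = ((2 - (-5 + 0)²) + 1)² = ((2 - 1*(-5)²) + 1)² = ((2 - 1*25) + 1)² = ((2 - 25) + 1)² = (-23 + 1)² = (-22)² = 484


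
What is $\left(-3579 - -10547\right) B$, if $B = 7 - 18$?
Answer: $-76648$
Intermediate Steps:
$B = -11$
$\left(-3579 - -10547\right) B = \left(-3579 - -10547\right) \left(-11\right) = \left(-3579 + 10547\right) \left(-11\right) = 6968 \left(-11\right) = -76648$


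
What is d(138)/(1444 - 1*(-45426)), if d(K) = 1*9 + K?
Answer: 147/46870 ≈ 0.0031363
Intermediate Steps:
d(K) = 9 + K
d(138)/(1444 - 1*(-45426)) = (9 + 138)/(1444 - 1*(-45426)) = 147/(1444 + 45426) = 147/46870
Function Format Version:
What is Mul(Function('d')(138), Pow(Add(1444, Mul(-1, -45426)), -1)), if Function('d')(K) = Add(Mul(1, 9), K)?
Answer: Rational(147, 46870) ≈ 0.0031363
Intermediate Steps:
Function('d')(K) = Add(9, K)
Mul(Function('d')(138), Pow(Add(1444, Mul(-1, -45426)), -1)) = Mul(Add(9, 138), Pow(Add(1444, Mul(-1, -45426)), -1)) = Mul(147, Pow(Add(1444, 45426), -1)) = Mul(147, Pow(46870, -1)) = Mul(147, Rational(1, 46870)) = Rational(147, 46870)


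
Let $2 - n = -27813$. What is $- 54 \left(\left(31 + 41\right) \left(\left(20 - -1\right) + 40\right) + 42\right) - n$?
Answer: $-267251$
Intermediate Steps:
$n = 27815$ ($n = 2 - -27813 = 2 + 27813 = 27815$)
$- 54 \left(\left(31 + 41\right) \left(\left(20 - -1\right) + 40\right) + 42\right) - n = - 54 \left(\left(31 + 41\right) \left(\left(20 - -1\right) + 40\right) + 42\right) - 27815 = - 54 \left(72 \left(\left(20 + 1\right) + 40\right) + 42\right) - 27815 = - 54 \left(72 \left(21 + 40\right) + 42\right) - 27815 = - 54 \left(72 \cdot 61 + 42\right) - 27815 = - 54 \left(4392 + 42\right) - 27815 = \left(-54\right) 4434 - 27815 = -239436 - 27815 = -267251$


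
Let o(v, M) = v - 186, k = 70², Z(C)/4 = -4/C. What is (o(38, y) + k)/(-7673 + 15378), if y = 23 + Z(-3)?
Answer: 4752/7705 ≈ 0.61674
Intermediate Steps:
Z(C) = -16/C (Z(C) = 4*(-4/C) = -16/C)
k = 4900
y = 85/3 (y = 23 - 16/(-3) = 23 - 16*(-⅓) = 23 + 16/3 = 85/3 ≈ 28.333)
o(v, M) = -186 + v
(o(38, y) + k)/(-7673 + 15378) = ((-186 + 38) + 4900)/(-7673 + 15378) = (-148 + 4900)/7705 = 4752*(1/7705) = 4752/7705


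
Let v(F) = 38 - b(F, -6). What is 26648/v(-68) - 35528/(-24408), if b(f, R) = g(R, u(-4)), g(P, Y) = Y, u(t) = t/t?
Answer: 81467365/112887 ≈ 721.67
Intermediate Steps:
u(t) = 1
b(f, R) = 1
v(F) = 37 (v(F) = 38 - 1*1 = 38 - 1 = 37)
26648/v(-68) - 35528/(-24408) = 26648/37 - 35528/(-24408) = 26648*(1/37) - 35528*(-1/24408) = 26648/37 + 4441/3051 = 81467365/112887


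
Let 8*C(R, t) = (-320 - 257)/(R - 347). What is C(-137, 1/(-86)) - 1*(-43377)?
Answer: 167956321/3872 ≈ 43377.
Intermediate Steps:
C(R, t) = -577/(8*(-347 + R)) (C(R, t) = ((-320 - 257)/(R - 347))/8 = (-577/(-347 + R))/8 = -577/(8*(-347 + R)))
C(-137, 1/(-86)) - 1*(-43377) = -577/(-2776 + 8*(-137)) - 1*(-43377) = -577/(-2776 - 1096) + 43377 = -577/(-3872) + 43377 = -577*(-1/3872) + 43377 = 577/3872 + 43377 = 167956321/3872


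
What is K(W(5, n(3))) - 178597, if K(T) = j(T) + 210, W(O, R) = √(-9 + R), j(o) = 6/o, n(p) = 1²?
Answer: -178387 - 3*I*√2/2 ≈ -1.7839e+5 - 2.1213*I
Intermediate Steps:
n(p) = 1
K(T) = 210 + 6/T (K(T) = 6/T + 210 = 210 + 6/T)
K(W(5, n(3))) - 178597 = (210 + 6/(√(-9 + 1))) - 178597 = (210 + 6/(√(-8))) - 178597 = (210 + 6/((2*I*√2))) - 178597 = (210 + 6*(-I*√2/4)) - 178597 = (210 - 3*I*√2/2) - 178597 = -178387 - 3*I*√2/2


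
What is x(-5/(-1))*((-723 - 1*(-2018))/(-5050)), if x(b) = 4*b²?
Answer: -2590/101 ≈ -25.644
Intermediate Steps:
x(-5/(-1))*((-723 - 1*(-2018))/(-5050)) = (4*(-5/(-1))²)*((-723 - 1*(-2018))/(-5050)) = (4*(-5*(-1))²)*((-723 + 2018)*(-1/5050)) = (4*5²)*(1295*(-1/5050)) = (4*25)*(-259/1010) = 100*(-259/1010) = -2590/101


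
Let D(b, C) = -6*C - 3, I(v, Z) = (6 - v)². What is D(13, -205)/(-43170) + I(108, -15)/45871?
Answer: 130952321/660083690 ≈ 0.19839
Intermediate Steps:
D(b, C) = -3 - 6*C
D(13, -205)/(-43170) + I(108, -15)/45871 = (-3 - 6*(-205))/(-43170) + (-6 + 108)²/45871 = (-3 + 1230)*(-1/43170) + 102²*(1/45871) = 1227*(-1/43170) + 10404*(1/45871) = -409/14390 + 10404/45871 = 130952321/660083690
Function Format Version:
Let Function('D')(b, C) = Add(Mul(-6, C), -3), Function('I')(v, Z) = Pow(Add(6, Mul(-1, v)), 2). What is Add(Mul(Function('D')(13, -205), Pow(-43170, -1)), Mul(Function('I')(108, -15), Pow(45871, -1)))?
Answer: Rational(130952321, 660083690) ≈ 0.19839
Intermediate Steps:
Function('D')(b, C) = Add(-3, Mul(-6, C))
Add(Mul(Function('D')(13, -205), Pow(-43170, -1)), Mul(Function('I')(108, -15), Pow(45871, -1))) = Add(Mul(Add(-3, Mul(-6, -205)), Pow(-43170, -1)), Mul(Pow(Add(-6, 108), 2), Pow(45871, -1))) = Add(Mul(Add(-3, 1230), Rational(-1, 43170)), Mul(Pow(102, 2), Rational(1, 45871))) = Add(Mul(1227, Rational(-1, 43170)), Mul(10404, Rational(1, 45871))) = Add(Rational(-409, 14390), Rational(10404, 45871)) = Rational(130952321, 660083690)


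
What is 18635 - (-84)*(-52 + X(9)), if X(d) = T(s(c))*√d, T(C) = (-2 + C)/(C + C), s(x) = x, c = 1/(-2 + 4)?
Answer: 13889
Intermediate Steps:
c = ½ (c = 1/2 = ½ ≈ 0.50000)
T(C) = (-2 + C)/(2*C) (T(C) = (-2 + C)/((2*C)) = (-2 + C)*(1/(2*C)) = (-2 + C)/(2*C))
X(d) = -3*√d/2 (X(d) = ((-2 + ½)/(2*(½)))*√d = ((½)*2*(-3/2))*√d = -3*√d/2)
18635 - (-84)*(-52 + X(9)) = 18635 - (-84)*(-52 - 3*√9/2) = 18635 - (-84)*(-52 - 3/2*3) = 18635 - (-84)*(-52 - 9/2) = 18635 - (-84)*(-113)/2 = 18635 - 1*4746 = 18635 - 4746 = 13889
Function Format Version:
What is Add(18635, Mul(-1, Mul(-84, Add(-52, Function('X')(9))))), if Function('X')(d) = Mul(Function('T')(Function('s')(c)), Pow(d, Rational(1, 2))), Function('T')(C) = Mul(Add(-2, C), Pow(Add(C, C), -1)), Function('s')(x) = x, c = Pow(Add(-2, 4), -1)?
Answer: 13889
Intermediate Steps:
c = Rational(1, 2) (c = Pow(2, -1) = Rational(1, 2) ≈ 0.50000)
Function('T')(C) = Mul(Rational(1, 2), Pow(C, -1), Add(-2, C)) (Function('T')(C) = Mul(Add(-2, C), Pow(Mul(2, C), -1)) = Mul(Add(-2, C), Mul(Rational(1, 2), Pow(C, -1))) = Mul(Rational(1, 2), Pow(C, -1), Add(-2, C)))
Function('X')(d) = Mul(Rational(-3, 2), Pow(d, Rational(1, 2))) (Function('X')(d) = Mul(Mul(Rational(1, 2), Pow(Rational(1, 2), -1), Add(-2, Rational(1, 2))), Pow(d, Rational(1, 2))) = Mul(Mul(Rational(1, 2), 2, Rational(-3, 2)), Pow(d, Rational(1, 2))) = Mul(Rational(-3, 2), Pow(d, Rational(1, 2))))
Add(18635, Mul(-1, Mul(-84, Add(-52, Function('X')(9))))) = Add(18635, Mul(-1, Mul(-84, Add(-52, Mul(Rational(-3, 2), Pow(9, Rational(1, 2))))))) = Add(18635, Mul(-1, Mul(-84, Add(-52, Mul(Rational(-3, 2), 3))))) = Add(18635, Mul(-1, Mul(-84, Add(-52, Rational(-9, 2))))) = Add(18635, Mul(-1, Mul(-84, Rational(-113, 2)))) = Add(18635, Mul(-1, 4746)) = Add(18635, -4746) = 13889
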